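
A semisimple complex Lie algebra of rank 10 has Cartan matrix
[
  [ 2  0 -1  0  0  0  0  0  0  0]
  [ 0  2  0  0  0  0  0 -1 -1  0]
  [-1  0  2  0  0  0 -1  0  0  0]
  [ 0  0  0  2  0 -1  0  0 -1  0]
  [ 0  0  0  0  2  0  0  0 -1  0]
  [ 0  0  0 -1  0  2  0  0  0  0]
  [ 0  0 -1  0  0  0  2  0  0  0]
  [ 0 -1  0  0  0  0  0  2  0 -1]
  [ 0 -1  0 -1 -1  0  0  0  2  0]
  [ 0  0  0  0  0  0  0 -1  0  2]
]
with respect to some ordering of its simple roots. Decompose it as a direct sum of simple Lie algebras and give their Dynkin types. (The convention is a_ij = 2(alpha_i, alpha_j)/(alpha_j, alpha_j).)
The diagram associated to this matrix has two connected components: the simple roots {alpha_1, alpha_3, alpha_7} form a chain of 3 nodes with single edges (A_3), and {alpha_2, alpha_4, alpha_5, alpha_6, alpha_8, alpha_9, alpha_10} form a chain of 6 nodes with one extra node attached to the third node from one end (E_7). A semisimple Lie algebra decomposes uniquely as the direct sum of simple ideals, one per connected component of its Dynkin diagram, so g ≅ A_3 ⊕ E_7 (dimension 15 + 133 = 148).

type A_3 + type E_7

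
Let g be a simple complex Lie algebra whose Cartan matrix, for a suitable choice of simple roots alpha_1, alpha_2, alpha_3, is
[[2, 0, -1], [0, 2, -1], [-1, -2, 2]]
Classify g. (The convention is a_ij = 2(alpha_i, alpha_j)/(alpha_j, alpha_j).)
type B_3

The matrix has rank 3 with 2's on the diagonal. Reading the off-diagonal entries as Dynkin edges (a single edge where a_ij = a_ji = -1; a double or triple edge where a_ij * a_ji = 2 or 3), the diagram is a chain of 3 nodes with a double edge at one end; the terminal node there is the unique short simple root (B_3). One simple-root ordering that puts it in standard form is (alpha_1, alpha_3, alpha_2). So the algebra is type B_3, i.e. so(7).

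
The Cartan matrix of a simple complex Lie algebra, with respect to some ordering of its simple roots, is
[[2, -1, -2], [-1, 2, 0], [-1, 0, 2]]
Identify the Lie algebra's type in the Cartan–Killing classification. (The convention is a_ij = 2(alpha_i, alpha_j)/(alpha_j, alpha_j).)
The matrix has rank 3 with 2's on the diagonal. Reading the off-diagonal entries as Dynkin edges (a single edge where a_ij = a_ji = -1; a double or triple edge where a_ij * a_ji = 2 or 3), the diagram is a chain of 3 nodes with a double edge at one end; the terminal node there is the unique short simple root (B_3). One simple-root ordering that puts it in standard form is (alpha_2, alpha_1, alpha_3). So the algebra is type B_3, i.e. so(7).

type B_3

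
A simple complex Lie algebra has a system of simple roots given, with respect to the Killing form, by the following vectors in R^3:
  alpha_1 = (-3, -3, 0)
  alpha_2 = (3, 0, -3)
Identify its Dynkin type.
Compute the Cartan integers a_ij = 2(alpha_i, alpha_j)/(alpha_j, alpha_j); the resulting 2x2 Cartan matrix is
[[2, -1], [-1, 2]].
All simple roots have the same length, so the diagram is simply laced. The associated Dynkin diagram is a chain of 2 nodes with single edges (A_2), so the type is A_2 (the algebra sl(3)).

A_2 (sl(3))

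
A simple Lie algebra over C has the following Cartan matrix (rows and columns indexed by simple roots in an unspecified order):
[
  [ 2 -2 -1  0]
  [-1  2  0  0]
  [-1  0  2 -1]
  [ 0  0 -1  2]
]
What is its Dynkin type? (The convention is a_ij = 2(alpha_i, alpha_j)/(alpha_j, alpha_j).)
type B_4

The matrix has rank 4 with 2's on the diagonal. Reading the off-diagonal entries as Dynkin edges (a single edge where a_ij = a_ji = -1; a double or triple edge where a_ij * a_ji = 2 or 3), the diagram is a chain of 4 nodes with a double edge at one end; the terminal node there is the unique short simple root (B_4). One simple-root ordering that puts it in standard form is (alpha_4, alpha_3, alpha_1, alpha_2). So the algebra is type B_4, i.e. so(9).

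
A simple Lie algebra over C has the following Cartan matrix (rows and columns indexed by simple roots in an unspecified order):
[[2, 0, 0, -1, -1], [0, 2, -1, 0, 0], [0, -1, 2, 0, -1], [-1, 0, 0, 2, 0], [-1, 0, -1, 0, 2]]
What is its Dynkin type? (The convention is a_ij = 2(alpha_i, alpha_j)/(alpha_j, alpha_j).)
A5

The matrix has rank 5 with 2's on the diagonal. Reading the off-diagonal entries as Dynkin edges (a single edge where a_ij = a_ji = -1; a double or triple edge where a_ij * a_ji = 2 or 3), the diagram is a chain of 5 nodes with single edges (A_5). One simple-root ordering that puts it in standard form is (alpha_4, alpha_1, alpha_5, alpha_3, alpha_2). So the algebra is type A_5, i.e. sl(6).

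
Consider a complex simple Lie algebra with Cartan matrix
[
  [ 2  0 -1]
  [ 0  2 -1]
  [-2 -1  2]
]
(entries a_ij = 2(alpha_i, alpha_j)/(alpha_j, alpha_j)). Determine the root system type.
The matrix has rank 3 with 2's on the diagonal. Reading the off-diagonal entries as Dynkin edges (a single edge where a_ij = a_ji = -1; a double or triple edge where a_ij * a_ji = 2 or 3), the diagram is a chain of 3 nodes with a double edge at one end; the terminal node there is the unique short simple root (B_3). One simple-root ordering that puts it in standard form is (alpha_2, alpha_3, alpha_1). So the algebra is type B_3, i.e. so(7).

B_3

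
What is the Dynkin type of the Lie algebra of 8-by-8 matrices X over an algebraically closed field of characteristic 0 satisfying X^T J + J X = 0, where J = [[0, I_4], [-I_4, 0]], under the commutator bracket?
This is sp(8), which has dimension 8(8+1)/2 = 36 and rank 8/2 = 4. In the classification of classical Lie algebras, the symplectic algebra sp(2n) has type C_n; here n = 4, so the Dynkin diagram is a chain of 4 nodes with a double edge at one end; the terminal node there is the unique long simple root (C_4). Hence the type is C_4.

type C_4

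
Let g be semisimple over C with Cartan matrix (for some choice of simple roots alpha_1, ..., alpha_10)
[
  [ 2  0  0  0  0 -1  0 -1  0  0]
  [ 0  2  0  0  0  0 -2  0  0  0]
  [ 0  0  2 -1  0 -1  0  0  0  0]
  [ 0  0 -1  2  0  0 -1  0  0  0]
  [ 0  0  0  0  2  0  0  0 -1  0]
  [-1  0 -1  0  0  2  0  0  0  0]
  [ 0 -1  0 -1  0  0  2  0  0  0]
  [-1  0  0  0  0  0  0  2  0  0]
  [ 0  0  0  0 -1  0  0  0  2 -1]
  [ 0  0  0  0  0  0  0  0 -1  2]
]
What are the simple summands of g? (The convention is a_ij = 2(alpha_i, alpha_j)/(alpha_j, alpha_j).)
The diagram associated to this matrix has two connected components: the simple roots {alpha_5, alpha_9, alpha_10} form a chain of 3 nodes with single edges (A_3), and {alpha_1, alpha_2, alpha_3, alpha_4, alpha_6, alpha_7, alpha_8} form a chain of 7 nodes with a double edge at one end; the terminal node there is the unique long simple root (C_7). A semisimple Lie algebra decomposes uniquely as the direct sum of simple ideals, one per connected component of its Dynkin diagram, so g ≅ A_3 ⊕ C_7 (dimension 15 + 105 = 120).

type A_3 + type C_7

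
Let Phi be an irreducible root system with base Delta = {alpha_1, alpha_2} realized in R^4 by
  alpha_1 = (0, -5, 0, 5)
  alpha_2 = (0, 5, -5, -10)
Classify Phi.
G_2

Compute the Cartan integers a_ij = 2(alpha_i, alpha_j)/(alpha_j, alpha_j); the resulting 2x2 Cartan matrix is
[[2, -1], [-3, 2]].
The roots have two lengths (squared-length ratio 3:1); the short ones are alpha_{1}. The associated Dynkin diagram is two nodes joined by a triple edge (G_2), so the type is G_2.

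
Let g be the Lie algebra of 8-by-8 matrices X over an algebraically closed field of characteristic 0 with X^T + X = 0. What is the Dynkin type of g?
D_4 (so(8))

This is so(8) with 8 even, which has dimension 8(8-1)/2 = 28 and rank 8/2 = 4. In the classification of classical Lie algebras, the orthogonal algebra so(2n) in an even number of variables has type D_n; here n = 4, so the Dynkin diagram is a chain of 2 nodes with a fork of two nodes at one end (D_4). Hence the type is D_4.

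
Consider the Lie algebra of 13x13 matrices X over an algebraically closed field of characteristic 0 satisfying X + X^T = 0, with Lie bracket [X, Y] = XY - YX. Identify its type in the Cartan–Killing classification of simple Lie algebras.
type B_6

This is so(13) with 13 odd, which has dimension 13(13-1)/2 = 78 and rank (13-1)/2 = 6. In the classification of classical Lie algebras, the orthogonal algebra so(2n+1) in an odd number of variables has type B_n; here n = 6, so the Dynkin diagram is a chain of 6 nodes with a double edge at one end; the terminal node there is the unique short simple root (B_6). Hence the type is B_6.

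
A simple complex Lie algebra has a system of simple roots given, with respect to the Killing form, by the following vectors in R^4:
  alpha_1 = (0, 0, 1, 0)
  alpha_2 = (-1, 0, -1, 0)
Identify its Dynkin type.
Compute the Cartan integers a_ij = 2(alpha_i, alpha_j)/(alpha_j, alpha_j); the resulting 2x2 Cartan matrix is
[[2, -1], [-2, 2]].
The roots have two lengths (squared-length ratio 2:1); the short ones are alpha_{1}. The associated Dynkin diagram is a chain of 2 nodes with a double edge at one end; the terminal node there is the unique short simple root (B_2), so the type is B_2 (the algebra so(5)).

type B_2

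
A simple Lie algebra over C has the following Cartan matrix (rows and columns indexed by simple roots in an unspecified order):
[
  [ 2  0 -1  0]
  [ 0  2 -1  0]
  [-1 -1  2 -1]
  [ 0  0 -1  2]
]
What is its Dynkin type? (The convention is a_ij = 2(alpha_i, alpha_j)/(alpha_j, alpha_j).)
type D_4

The matrix has rank 4 with 2's on the diagonal. Reading the off-diagonal entries as Dynkin edges (a single edge where a_ij = a_ji = -1; a double or triple edge where a_ij * a_ji = 2 or 3), the diagram is a chain of 2 nodes with a fork of two nodes at one end (D_4). One simple-root ordering that puts it in standard form is (alpha_4, alpha_3, alpha_2, alpha_1). So the algebra is type D_4, i.e. so(8).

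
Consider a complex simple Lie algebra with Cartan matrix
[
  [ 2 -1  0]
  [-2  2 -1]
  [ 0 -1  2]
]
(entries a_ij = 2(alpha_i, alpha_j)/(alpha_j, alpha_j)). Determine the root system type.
The matrix has rank 3 with 2's on the diagonal. Reading the off-diagonal entries as Dynkin edges (a single edge where a_ij = a_ji = -1; a double or triple edge where a_ij * a_ji = 2 or 3), the diagram is a chain of 3 nodes with a double edge at one end; the terminal node there is the unique short simple root (B_3). One simple-root ordering that puts it in standard form is (alpha_3, alpha_2, alpha_1). So the algebra is type B_3, i.e. so(7).

B3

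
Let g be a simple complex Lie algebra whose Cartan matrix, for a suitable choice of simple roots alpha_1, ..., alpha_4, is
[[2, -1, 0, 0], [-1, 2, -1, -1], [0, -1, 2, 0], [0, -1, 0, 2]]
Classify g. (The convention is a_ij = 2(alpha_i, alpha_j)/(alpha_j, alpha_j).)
type D_4

The matrix has rank 4 with 2's on the diagonal. Reading the off-diagonal entries as Dynkin edges (a single edge where a_ij = a_ji = -1; a double or triple edge where a_ij * a_ji = 2 or 3), the diagram is a chain of 2 nodes with a fork of two nodes at one end (D_4). One simple-root ordering that puts it in standard form is (alpha_4, alpha_2, alpha_1, alpha_3). So the algebra is type D_4, i.e. so(8).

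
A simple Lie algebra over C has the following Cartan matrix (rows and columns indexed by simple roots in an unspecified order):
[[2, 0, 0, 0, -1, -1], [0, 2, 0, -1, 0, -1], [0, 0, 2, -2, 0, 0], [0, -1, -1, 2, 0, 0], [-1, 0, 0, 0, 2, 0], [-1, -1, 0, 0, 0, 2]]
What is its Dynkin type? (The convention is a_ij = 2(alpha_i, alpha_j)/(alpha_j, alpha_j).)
The matrix has rank 6 with 2's on the diagonal. Reading the off-diagonal entries as Dynkin edges (a single edge where a_ij = a_ji = -1; a double or triple edge where a_ij * a_ji = 2 or 3), the diagram is a chain of 6 nodes with a double edge at one end; the terminal node there is the unique long simple root (C_6). One simple-root ordering that puts it in standard form is (alpha_5, alpha_1, alpha_6, alpha_2, alpha_4, alpha_3). So the algebra is type C_6, i.e. sp(12).

type C_6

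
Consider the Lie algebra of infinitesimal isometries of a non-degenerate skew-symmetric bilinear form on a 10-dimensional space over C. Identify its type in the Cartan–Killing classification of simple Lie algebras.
This is sp(10), which has dimension 10(10+1)/2 = 55 and rank 10/2 = 5. In the classification of classical Lie algebras, the symplectic algebra sp(2n) has type C_n; here n = 5, so the Dynkin diagram is a chain of 5 nodes with a double edge at one end; the terminal node there is the unique long simple root (C_5). Hence the type is C_5.

C_5 (sp(10))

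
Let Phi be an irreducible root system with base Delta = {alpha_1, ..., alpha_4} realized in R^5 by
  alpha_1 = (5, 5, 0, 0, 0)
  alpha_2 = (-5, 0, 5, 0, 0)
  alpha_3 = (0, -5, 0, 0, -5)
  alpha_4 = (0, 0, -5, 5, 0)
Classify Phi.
type A_4

Compute the Cartan integers a_ij = 2(alpha_i, alpha_j)/(alpha_j, alpha_j); the resulting 4x4 Cartan matrix is
[[2, -1, -1, 0], [-1, 2, 0, -1], [-1, 0, 2, 0], [0, -1, 0, 2]].
All simple roots have the same length, so the diagram is simply laced. The associated Dynkin diagram is a chain of 4 nodes with single edges (A_4), so the type is A_4 (the algebra sl(5)).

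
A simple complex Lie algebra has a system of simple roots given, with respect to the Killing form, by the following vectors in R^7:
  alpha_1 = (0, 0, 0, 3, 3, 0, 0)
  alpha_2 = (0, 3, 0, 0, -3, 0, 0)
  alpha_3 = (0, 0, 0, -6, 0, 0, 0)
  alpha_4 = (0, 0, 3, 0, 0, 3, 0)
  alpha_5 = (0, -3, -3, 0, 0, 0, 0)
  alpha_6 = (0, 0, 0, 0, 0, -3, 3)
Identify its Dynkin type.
C_6 (sp(12))

Compute the Cartan integers a_ij = 2(alpha_i, alpha_j)/(alpha_j, alpha_j); the resulting 6x6 Cartan matrix is
[[2, -1, -1, 0, 0, 0], [-1, 2, 0, 0, -1, 0], [-2, 0, 2, 0, 0, 0], [0, 0, 0, 2, -1, -1], [0, -1, 0, -1, 2, 0], [0, 0, 0, -1, 0, 2]].
The roots have two lengths (squared-length ratio 2:1); the short ones are alpha_{1,2,4,5,6}. The associated Dynkin diagram is a chain of 6 nodes with a double edge at one end; the terminal node there is the unique long simple root (C_6), so the type is C_6 (the algebra sp(12)).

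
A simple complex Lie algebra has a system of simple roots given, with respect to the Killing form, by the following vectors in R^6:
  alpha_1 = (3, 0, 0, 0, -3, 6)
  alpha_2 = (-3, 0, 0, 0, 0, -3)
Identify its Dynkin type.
Compute the Cartan integers a_ij = 2(alpha_i, alpha_j)/(alpha_j, alpha_j); the resulting 2x2 Cartan matrix is
[[2, -3], [-1, 2]].
The roots have two lengths (squared-length ratio 3:1); the short ones are alpha_{2}. The associated Dynkin diagram is two nodes joined by a triple edge (G_2), so the type is G_2.

G_2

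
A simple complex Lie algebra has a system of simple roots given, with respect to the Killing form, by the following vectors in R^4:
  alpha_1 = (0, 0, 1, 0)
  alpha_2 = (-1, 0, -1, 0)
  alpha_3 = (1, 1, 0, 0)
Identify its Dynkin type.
type B_3

Compute the Cartan integers a_ij = 2(alpha_i, alpha_j)/(alpha_j, alpha_j); the resulting 3x3 Cartan matrix is
[[2, -1, 0], [-2, 2, -1], [0, -1, 2]].
The roots have two lengths (squared-length ratio 2:1); the short ones are alpha_{1}. The associated Dynkin diagram is a chain of 3 nodes with a double edge at one end; the terminal node there is the unique short simple root (B_3), so the type is B_3 (the algebra so(7)).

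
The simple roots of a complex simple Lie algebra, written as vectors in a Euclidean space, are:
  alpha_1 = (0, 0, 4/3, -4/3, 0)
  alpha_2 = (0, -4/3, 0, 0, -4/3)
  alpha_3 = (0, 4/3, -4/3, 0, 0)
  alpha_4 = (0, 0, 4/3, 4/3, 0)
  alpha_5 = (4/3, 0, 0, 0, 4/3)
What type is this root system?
Compute the Cartan integers a_ij = 2(alpha_i, alpha_j)/(alpha_j, alpha_j); the resulting 5x5 Cartan matrix is
[[2, 0, -1, 0, 0], [0, 2, -1, 0, -1], [-1, -1, 2, -1, 0], [0, 0, -1, 2, 0], [0, -1, 0, 0, 2]].
All simple roots have the same length, so the diagram is simply laced. The associated Dynkin diagram is a chain of 3 nodes with a fork of two nodes at one end (D_5), so the type is D_5 (the algebra so(10)).

D_5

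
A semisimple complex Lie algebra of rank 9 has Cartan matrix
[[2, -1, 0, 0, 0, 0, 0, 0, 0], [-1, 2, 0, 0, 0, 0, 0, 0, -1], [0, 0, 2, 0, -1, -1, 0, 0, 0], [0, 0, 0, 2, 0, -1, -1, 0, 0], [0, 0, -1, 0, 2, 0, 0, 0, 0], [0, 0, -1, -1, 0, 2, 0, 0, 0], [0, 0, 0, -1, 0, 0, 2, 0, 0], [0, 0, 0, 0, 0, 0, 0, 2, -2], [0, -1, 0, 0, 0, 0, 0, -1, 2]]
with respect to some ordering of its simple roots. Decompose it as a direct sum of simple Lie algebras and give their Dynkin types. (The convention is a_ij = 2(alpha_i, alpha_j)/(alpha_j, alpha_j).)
A5 + C4

The diagram associated to this matrix has two connected components: the simple roots {alpha_3, alpha_4, alpha_5, alpha_6, alpha_7} form a chain of 5 nodes with single edges (A_5), and {alpha_1, alpha_2, alpha_8, alpha_9} form a chain of 4 nodes with a double edge at one end; the terminal node there is the unique long simple root (C_4). A semisimple Lie algebra decomposes uniquely as the direct sum of simple ideals, one per connected component of its Dynkin diagram, so g ≅ A_5 ⊕ C_4 (dimension 35 + 36 = 71).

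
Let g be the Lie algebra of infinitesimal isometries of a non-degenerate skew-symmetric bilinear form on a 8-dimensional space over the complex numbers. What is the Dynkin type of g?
C_4

This is sp(8), which has dimension 8(8+1)/2 = 36 and rank 8/2 = 4. In the classification of classical Lie algebras, the symplectic algebra sp(2n) has type C_n; here n = 4, so the Dynkin diagram is a chain of 4 nodes with a double edge at one end; the terminal node there is the unique long simple root (C_4). Hence the type is C_4.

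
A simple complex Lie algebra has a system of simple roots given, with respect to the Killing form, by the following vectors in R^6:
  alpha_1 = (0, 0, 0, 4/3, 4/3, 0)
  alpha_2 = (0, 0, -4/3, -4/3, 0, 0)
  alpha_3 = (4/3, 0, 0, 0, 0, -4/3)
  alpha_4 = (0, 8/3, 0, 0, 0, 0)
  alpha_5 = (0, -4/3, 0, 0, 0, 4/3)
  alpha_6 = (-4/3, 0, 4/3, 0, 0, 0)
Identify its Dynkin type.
Compute the Cartan integers a_ij = 2(alpha_i, alpha_j)/(alpha_j, alpha_j); the resulting 6x6 Cartan matrix is
[[2, -1, 0, 0, 0, 0], [-1, 2, 0, 0, 0, -1], [0, 0, 2, 0, -1, -1], [0, 0, 0, 2, -2, 0], [0, 0, -1, -1, 2, 0], [0, -1, -1, 0, 0, 2]].
The roots have two lengths (squared-length ratio 2:1); the short ones are alpha_{1,2,3,5,6}. The associated Dynkin diagram is a chain of 6 nodes with a double edge at one end; the terminal node there is the unique long simple root (C_6), so the type is C_6 (the algebra sp(12)).

type C_6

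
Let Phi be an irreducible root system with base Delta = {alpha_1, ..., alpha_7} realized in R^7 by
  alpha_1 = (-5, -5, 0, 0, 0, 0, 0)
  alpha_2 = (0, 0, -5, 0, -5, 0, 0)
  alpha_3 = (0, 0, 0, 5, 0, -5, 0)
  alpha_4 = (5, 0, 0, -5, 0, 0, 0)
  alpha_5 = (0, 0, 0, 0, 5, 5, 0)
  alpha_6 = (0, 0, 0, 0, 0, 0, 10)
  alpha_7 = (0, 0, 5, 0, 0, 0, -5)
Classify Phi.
Compute the Cartan integers a_ij = 2(alpha_i, alpha_j)/(alpha_j, alpha_j); the resulting 7x7 Cartan matrix is
[[2, 0, 0, -1, 0, 0, 0], [0, 2, 0, 0, -1, 0, -1], [0, 0, 2, -1, -1, 0, 0], [-1, 0, -1, 2, 0, 0, 0], [0, -1, -1, 0, 2, 0, 0], [0, 0, 0, 0, 0, 2, -2], [0, -1, 0, 0, 0, -1, 2]].
The roots have two lengths (squared-length ratio 2:1); the short ones are alpha_{1,2,3,4,5,7}. The associated Dynkin diagram is a chain of 7 nodes with a double edge at one end; the terminal node there is the unique long simple root (C_7), so the type is C_7 (the algebra sp(14)).

C7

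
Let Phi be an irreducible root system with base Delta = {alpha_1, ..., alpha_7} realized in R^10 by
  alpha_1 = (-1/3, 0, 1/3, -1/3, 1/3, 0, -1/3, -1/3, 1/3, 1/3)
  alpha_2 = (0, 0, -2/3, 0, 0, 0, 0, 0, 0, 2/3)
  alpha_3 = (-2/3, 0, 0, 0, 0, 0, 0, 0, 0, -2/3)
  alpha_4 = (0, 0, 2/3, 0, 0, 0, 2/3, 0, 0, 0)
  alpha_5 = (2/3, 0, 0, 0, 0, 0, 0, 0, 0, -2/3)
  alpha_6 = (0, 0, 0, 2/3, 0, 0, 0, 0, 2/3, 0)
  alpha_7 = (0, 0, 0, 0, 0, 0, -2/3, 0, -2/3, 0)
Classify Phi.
E7

Compute the Cartan integers a_ij = 2(alpha_i, alpha_j)/(alpha_j, alpha_j); the resulting 7x7 Cartan matrix is
[[2, 0, 0, 0, -1, 0, 0], [0, 2, -1, -1, -1, 0, 0], [0, -1, 2, 0, 0, 0, 0], [0, -1, 0, 2, 0, 0, -1], [-1, -1, 0, 0, 2, 0, 0], [0, 0, 0, 0, 0, 2, -1], [0, 0, 0, -1, 0, -1, 2]].
All simple roots have the same length, so the diagram is simply laced. The associated Dynkin diagram is a chain of 6 nodes with one extra node attached to the third node from one end (E_7), so the type is E_7.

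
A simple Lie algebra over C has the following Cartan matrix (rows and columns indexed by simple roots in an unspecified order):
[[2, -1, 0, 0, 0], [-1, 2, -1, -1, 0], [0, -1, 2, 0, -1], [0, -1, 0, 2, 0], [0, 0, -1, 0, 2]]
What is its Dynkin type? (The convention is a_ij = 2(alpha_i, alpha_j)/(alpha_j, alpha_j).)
The matrix has rank 5 with 2's on the diagonal. Reading the off-diagonal entries as Dynkin edges (a single edge where a_ij = a_ji = -1; a double or triple edge where a_ij * a_ji = 2 or 3), the diagram is a chain of 3 nodes with a fork of two nodes at one end (D_5). One simple-root ordering that puts it in standard form is (alpha_5, alpha_3, alpha_2, alpha_4, alpha_1). So the algebra is type D_5, i.e. so(10).

D5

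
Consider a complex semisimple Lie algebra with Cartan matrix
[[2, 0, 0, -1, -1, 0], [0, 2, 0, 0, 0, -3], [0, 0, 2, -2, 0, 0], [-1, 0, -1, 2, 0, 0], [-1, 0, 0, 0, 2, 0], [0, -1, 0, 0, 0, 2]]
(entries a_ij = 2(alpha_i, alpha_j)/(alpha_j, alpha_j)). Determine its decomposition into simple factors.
C_4 ⊕ G_2

The diagram associated to this matrix has two connected components: the simple roots {alpha_1, alpha_3, alpha_4, alpha_5} form a chain of 4 nodes with a double edge at one end; the terminal node there is the unique long simple root (C_4), and {alpha_2, alpha_6} form two nodes joined by a triple edge (G_2). A semisimple Lie algebra decomposes uniquely as the direct sum of simple ideals, one per connected component of its Dynkin diagram, so g ≅ C_4 ⊕ G_2 (dimension 36 + 14 = 50).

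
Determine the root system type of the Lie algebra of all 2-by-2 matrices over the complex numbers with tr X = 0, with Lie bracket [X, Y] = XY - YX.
This is sl(2), which has dimension 2^2 - 1 = 3 and rank 2 - 1 = 1 (a Cartan subalgebra is the diagonal traceless matrices). In the classification of classical Lie algebras, the special linear algebra sl(n+1) has type A_n; here n = 1, so the Dynkin diagram is a chain of 1 nodes with single edges (A_1). Hence the type is A_1.

A1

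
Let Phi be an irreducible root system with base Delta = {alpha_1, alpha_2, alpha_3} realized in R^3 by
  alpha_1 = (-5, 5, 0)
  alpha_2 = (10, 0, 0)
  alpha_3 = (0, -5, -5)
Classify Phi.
C_3

Compute the Cartan integers a_ij = 2(alpha_i, alpha_j)/(alpha_j, alpha_j); the resulting 3x3 Cartan matrix is
[[2, -1, -1], [-2, 2, 0], [-1, 0, 2]].
The roots have two lengths (squared-length ratio 2:1); the short ones are alpha_{1,3}. The associated Dynkin diagram is a chain of 3 nodes with a double edge at one end; the terminal node there is the unique long simple root (C_3), so the type is C_3 (the algebra sp(6)).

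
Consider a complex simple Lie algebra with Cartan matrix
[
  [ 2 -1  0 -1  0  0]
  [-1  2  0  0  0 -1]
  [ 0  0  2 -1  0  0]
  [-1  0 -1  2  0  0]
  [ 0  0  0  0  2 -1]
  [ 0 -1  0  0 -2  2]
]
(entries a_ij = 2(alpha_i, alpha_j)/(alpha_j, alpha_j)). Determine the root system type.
B_6 (so(13))

The matrix has rank 6 with 2's on the diagonal. Reading the off-diagonal entries as Dynkin edges (a single edge where a_ij = a_ji = -1; a double or triple edge where a_ij * a_ji = 2 or 3), the diagram is a chain of 6 nodes with a double edge at one end; the terminal node there is the unique short simple root (B_6). One simple-root ordering that puts it in standard form is (alpha_3, alpha_4, alpha_1, alpha_2, alpha_6, alpha_5). So the algebra is type B_6, i.e. so(13).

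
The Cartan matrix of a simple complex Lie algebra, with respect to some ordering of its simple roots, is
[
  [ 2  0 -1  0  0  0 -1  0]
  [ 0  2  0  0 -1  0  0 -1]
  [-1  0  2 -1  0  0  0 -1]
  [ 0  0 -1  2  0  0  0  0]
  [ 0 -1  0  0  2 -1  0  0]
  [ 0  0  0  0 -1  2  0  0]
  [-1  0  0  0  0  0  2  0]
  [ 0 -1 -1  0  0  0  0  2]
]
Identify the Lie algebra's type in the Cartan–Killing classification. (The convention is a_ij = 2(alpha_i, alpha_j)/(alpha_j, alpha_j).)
E8

The matrix has rank 8 with 2's on the diagonal. Reading the off-diagonal entries as Dynkin edges (a single edge where a_ij = a_ji = -1; a double or triple edge where a_ij * a_ji = 2 or 3), the diagram is a chain of 7 nodes with one extra node attached to the third node from one end (E_8). One simple-root ordering that puts it in standard form is (alpha_7, alpha_4, alpha_1, alpha_3, alpha_8, alpha_2, alpha_5, alpha_6). So the algebra is type E_8.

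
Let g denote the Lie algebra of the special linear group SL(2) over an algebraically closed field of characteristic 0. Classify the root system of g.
This is sl(2), which has dimension 2^2 - 1 = 3 and rank 2 - 1 = 1 (a Cartan subalgebra is the diagonal traceless matrices). In the classification of classical Lie algebras, the special linear algebra sl(n+1) has type A_n; here n = 1, so the Dynkin diagram is a chain of 1 nodes with single edges (A_1). Hence the type is A_1.

type A_1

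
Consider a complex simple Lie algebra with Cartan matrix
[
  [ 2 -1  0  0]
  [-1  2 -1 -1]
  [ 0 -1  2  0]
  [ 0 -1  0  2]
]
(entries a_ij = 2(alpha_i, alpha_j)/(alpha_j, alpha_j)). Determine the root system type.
type D_4

The matrix has rank 4 with 2's on the diagonal. Reading the off-diagonal entries as Dynkin edges (a single edge where a_ij = a_ji = -1; a double or triple edge where a_ij * a_ji = 2 or 3), the diagram is a chain of 2 nodes with a fork of two nodes at one end (D_4). One simple-root ordering that puts it in standard form is (alpha_1, alpha_2, alpha_4, alpha_3). So the algebra is type D_4, i.e. so(8).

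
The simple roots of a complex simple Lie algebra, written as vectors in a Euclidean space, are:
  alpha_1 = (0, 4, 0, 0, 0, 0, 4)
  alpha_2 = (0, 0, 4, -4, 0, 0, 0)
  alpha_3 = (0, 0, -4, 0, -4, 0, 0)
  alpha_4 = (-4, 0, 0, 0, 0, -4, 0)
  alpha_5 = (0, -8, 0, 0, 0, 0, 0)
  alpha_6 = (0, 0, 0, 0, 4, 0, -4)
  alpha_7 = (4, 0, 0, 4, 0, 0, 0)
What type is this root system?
Compute the Cartan integers a_ij = 2(alpha_i, alpha_j)/(alpha_j, alpha_j); the resulting 7x7 Cartan matrix is
[[2, 0, 0, 0, -1, -1, 0], [0, 2, -1, 0, 0, 0, -1], [0, -1, 2, 0, 0, -1, 0], [0, 0, 0, 2, 0, 0, -1], [-2, 0, 0, 0, 2, 0, 0], [-1, 0, -1, 0, 0, 2, 0], [0, -1, 0, -1, 0, 0, 2]].
The roots have two lengths (squared-length ratio 2:1); the short ones are alpha_{1,2,3,4,6,7}. The associated Dynkin diagram is a chain of 7 nodes with a double edge at one end; the terminal node there is the unique long simple root (C_7), so the type is C_7 (the algebra sp(14)).

C_7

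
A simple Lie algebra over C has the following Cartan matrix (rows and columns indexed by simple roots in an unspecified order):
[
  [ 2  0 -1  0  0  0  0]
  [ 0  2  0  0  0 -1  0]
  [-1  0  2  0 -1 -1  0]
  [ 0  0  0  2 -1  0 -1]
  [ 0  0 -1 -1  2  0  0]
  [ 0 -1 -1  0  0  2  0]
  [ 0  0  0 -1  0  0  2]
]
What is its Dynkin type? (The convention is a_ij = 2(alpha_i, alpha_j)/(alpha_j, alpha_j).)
The matrix has rank 7 with 2's on the diagonal. Reading the off-diagonal entries as Dynkin edges (a single edge where a_ij = a_ji = -1; a double or triple edge where a_ij * a_ji = 2 or 3), the diagram is a chain of 6 nodes with one extra node attached to the third node from one end (E_7). One simple-root ordering that puts it in standard form is (alpha_2, alpha_1, alpha_6, alpha_3, alpha_5, alpha_4, alpha_7). So the algebra is type E_7.

E7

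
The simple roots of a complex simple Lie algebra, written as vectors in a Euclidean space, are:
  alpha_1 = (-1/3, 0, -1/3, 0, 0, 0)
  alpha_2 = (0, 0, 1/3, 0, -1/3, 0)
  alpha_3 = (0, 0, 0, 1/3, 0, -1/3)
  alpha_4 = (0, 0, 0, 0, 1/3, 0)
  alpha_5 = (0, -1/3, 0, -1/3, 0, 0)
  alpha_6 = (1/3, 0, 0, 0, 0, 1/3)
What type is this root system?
type B_6

Compute the Cartan integers a_ij = 2(alpha_i, alpha_j)/(alpha_j, alpha_j); the resulting 6x6 Cartan matrix is
[[2, -1, 0, 0, 0, -1], [-1, 2, 0, -2, 0, 0], [0, 0, 2, 0, -1, -1], [0, -1, 0, 2, 0, 0], [0, 0, -1, 0, 2, 0], [-1, 0, -1, 0, 0, 2]].
The roots have two lengths (squared-length ratio 2:1); the short ones are alpha_{4}. The associated Dynkin diagram is a chain of 6 nodes with a double edge at one end; the terminal node there is the unique short simple root (B_6), so the type is B_6 (the algebra so(13)).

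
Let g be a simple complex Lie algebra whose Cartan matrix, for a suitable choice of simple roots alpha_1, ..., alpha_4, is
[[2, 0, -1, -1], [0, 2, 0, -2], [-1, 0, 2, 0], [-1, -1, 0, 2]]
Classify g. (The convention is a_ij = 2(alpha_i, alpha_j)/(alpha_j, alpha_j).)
The matrix has rank 4 with 2's on the diagonal. Reading the off-diagonal entries as Dynkin edges (a single edge where a_ij = a_ji = -1; a double or triple edge where a_ij * a_ji = 2 or 3), the diagram is a chain of 4 nodes with a double edge at one end; the terminal node there is the unique long simple root (C_4). One simple-root ordering that puts it in standard form is (alpha_3, alpha_1, alpha_4, alpha_2). So the algebra is type C_4, i.e. sp(8).

C_4 (sp(8))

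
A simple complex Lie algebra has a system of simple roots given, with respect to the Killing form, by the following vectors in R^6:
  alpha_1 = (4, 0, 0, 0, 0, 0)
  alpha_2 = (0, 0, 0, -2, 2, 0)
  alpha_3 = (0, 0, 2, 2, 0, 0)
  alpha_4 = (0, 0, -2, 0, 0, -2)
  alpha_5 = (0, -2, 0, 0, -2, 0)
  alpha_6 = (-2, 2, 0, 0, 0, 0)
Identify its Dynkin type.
Compute the Cartan integers a_ij = 2(alpha_i, alpha_j)/(alpha_j, alpha_j); the resulting 6x6 Cartan matrix is
[[2, 0, 0, 0, 0, -2], [0, 2, -1, 0, -1, 0], [0, -1, 2, -1, 0, 0], [0, 0, -1, 2, 0, 0], [0, -1, 0, 0, 2, -1], [-1, 0, 0, 0, -1, 2]].
The roots have two lengths (squared-length ratio 2:1); the short ones are alpha_{2,3,4,5,6}. The associated Dynkin diagram is a chain of 6 nodes with a double edge at one end; the terminal node there is the unique long simple root (C_6), so the type is C_6 (the algebra sp(12)).

type C_6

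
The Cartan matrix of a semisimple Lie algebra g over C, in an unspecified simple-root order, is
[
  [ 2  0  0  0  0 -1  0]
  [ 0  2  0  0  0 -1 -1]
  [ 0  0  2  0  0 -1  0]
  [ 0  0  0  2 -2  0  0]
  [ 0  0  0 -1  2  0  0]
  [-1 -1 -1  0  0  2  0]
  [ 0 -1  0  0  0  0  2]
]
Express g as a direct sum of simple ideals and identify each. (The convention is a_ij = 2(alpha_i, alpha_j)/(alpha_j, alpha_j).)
The diagram associated to this matrix has two connected components: the simple roots {alpha_4, alpha_5} form a chain of 2 nodes with a double edge at one end; the terminal node there is the unique short simple root (B_2), and {alpha_1, alpha_2, alpha_3, alpha_6, alpha_7} form a chain of 3 nodes with a fork of two nodes at one end (D_5). A semisimple Lie algebra decomposes uniquely as the direct sum of simple ideals, one per connected component of its Dynkin diagram, so g ≅ B_2 ⊕ D_5 (dimension 10 + 45 = 55).

B_2 + D_5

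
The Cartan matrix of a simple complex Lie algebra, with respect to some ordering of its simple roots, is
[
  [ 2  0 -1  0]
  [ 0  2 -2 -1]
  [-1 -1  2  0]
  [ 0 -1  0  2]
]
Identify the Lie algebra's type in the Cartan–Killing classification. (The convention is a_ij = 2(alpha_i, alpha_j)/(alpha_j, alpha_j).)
F_4

The matrix has rank 4 with 2's on the diagonal. Reading the off-diagonal entries as Dynkin edges (a single edge where a_ij = a_ji = -1; a double or triple edge where a_ij * a_ji = 2 or 3), the diagram is a chain of 4 nodes with a double edge between the middle two (F_4). One simple-root ordering that puts it in standard form is (alpha_4, alpha_2, alpha_3, alpha_1). So the algebra is type F_4.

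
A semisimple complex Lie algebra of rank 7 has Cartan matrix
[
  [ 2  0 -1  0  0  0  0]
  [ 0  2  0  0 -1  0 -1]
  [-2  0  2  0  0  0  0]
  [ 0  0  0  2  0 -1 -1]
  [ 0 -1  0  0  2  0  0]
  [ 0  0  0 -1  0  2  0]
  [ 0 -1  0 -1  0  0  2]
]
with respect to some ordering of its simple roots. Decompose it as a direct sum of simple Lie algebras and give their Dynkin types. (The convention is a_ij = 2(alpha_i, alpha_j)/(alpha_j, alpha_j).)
A_5 ⊕ B_2

The diagram associated to this matrix has two connected components: the simple roots {alpha_2, alpha_4, alpha_5, alpha_6, alpha_7} form a chain of 5 nodes with single edges (A_5), and {alpha_1, alpha_3} form a chain of 2 nodes with a double edge at one end; the terminal node there is the unique short simple root (B_2). A semisimple Lie algebra decomposes uniquely as the direct sum of simple ideals, one per connected component of its Dynkin diagram, so g ≅ A_5 ⊕ B_2 (dimension 35 + 10 = 45).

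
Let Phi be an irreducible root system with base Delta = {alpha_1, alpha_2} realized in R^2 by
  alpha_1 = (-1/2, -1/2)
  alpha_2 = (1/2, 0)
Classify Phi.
B_2 (so(5))

Compute the Cartan integers a_ij = 2(alpha_i, alpha_j)/(alpha_j, alpha_j); the resulting 2x2 Cartan matrix is
[[2, -2], [-1, 2]].
The roots have two lengths (squared-length ratio 2:1); the short ones are alpha_{2}. The associated Dynkin diagram is a chain of 2 nodes with a double edge at one end; the terminal node there is the unique short simple root (B_2), so the type is B_2 (the algebra so(5)).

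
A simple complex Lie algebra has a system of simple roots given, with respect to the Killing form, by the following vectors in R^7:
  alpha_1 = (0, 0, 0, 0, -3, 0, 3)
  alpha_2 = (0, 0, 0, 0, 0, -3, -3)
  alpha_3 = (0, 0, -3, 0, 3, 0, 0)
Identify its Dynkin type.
Compute the Cartan integers a_ij = 2(alpha_i, alpha_j)/(alpha_j, alpha_j); the resulting 3x3 Cartan matrix is
[[2, -1, -1], [-1, 2, 0], [-1, 0, 2]].
All simple roots have the same length, so the diagram is simply laced. The associated Dynkin diagram is a chain of 3 nodes with single edges (A_3), so the type is A_3 (the algebra sl(4)).

type A_3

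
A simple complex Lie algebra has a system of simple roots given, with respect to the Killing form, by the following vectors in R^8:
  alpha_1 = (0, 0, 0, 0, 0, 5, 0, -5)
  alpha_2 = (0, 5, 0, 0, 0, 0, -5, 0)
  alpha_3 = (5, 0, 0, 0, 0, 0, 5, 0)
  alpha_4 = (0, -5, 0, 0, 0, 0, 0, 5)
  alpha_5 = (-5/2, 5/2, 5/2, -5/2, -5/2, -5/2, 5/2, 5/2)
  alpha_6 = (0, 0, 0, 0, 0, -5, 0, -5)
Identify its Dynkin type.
Compute the Cartan integers a_ij = 2(alpha_i, alpha_j)/(alpha_j, alpha_j); the resulting 6x6 Cartan matrix is
[[2, 0, 0, -1, -1, 0], [0, 2, -1, -1, 0, 0], [0, -1, 2, 0, 0, 0], [-1, -1, 0, 2, 0, -1], [-1, 0, 0, 0, 2, 0], [0, 0, 0, -1, 0, 2]].
All simple roots have the same length, so the diagram is simply laced. The associated Dynkin diagram is a chain of 5 nodes with one extra node attached to the third node from one end (E_6), so the type is E_6.

E_6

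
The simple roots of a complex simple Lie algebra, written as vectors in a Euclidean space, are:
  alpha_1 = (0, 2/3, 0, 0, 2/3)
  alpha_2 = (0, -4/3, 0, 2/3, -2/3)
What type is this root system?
Compute the Cartan integers a_ij = 2(alpha_i, alpha_j)/(alpha_j, alpha_j); the resulting 2x2 Cartan matrix is
[[2, -1], [-3, 2]].
The roots have two lengths (squared-length ratio 3:1); the short ones are alpha_{1}. The associated Dynkin diagram is two nodes joined by a triple edge (G_2), so the type is G_2.

type G_2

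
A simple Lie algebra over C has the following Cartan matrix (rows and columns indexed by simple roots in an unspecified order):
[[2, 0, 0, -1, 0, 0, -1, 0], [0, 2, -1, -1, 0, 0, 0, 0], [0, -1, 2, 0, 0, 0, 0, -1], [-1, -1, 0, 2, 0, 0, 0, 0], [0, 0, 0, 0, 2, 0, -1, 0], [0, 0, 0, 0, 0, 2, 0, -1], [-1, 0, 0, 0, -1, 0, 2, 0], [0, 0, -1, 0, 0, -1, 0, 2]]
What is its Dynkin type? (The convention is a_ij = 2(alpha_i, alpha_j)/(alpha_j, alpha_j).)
A_8

The matrix has rank 8 with 2's on the diagonal. Reading the off-diagonal entries as Dynkin edges (a single edge where a_ij = a_ji = -1; a double or triple edge where a_ij * a_ji = 2 or 3), the diagram is a chain of 8 nodes with single edges (A_8). One simple-root ordering that puts it in standard form is (alpha_6, alpha_8, alpha_3, alpha_2, alpha_4, alpha_1, alpha_7, alpha_5). So the algebra is type A_8, i.e. sl(9).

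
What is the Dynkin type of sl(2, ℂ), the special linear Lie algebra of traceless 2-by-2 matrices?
A_1 (sl(2))

This is sl(2), which has dimension 2^2 - 1 = 3 and rank 2 - 1 = 1 (a Cartan subalgebra is the diagonal traceless matrices). In the classification of classical Lie algebras, the special linear algebra sl(n+1) has type A_n; here n = 1, so the Dynkin diagram is a chain of 1 nodes with single edges (A_1). Hence the type is A_1.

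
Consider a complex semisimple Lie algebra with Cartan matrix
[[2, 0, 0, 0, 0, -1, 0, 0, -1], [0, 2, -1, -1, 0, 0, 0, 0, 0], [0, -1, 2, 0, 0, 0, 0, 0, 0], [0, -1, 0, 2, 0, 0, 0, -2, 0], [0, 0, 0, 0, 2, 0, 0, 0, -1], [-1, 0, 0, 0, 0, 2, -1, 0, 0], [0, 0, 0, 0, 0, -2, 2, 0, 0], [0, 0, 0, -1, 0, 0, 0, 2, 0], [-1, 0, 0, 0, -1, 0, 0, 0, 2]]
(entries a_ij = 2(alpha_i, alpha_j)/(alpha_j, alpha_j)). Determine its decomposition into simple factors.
B_4 ⊕ C_5

The diagram associated to this matrix has two connected components: the simple roots {alpha_2, alpha_3, alpha_4, alpha_8} form a chain of 4 nodes with a double edge at one end; the terminal node there is the unique short simple root (B_4), and {alpha_1, alpha_5, alpha_6, alpha_7, alpha_9} form a chain of 5 nodes with a double edge at one end; the terminal node there is the unique long simple root (C_5). A semisimple Lie algebra decomposes uniquely as the direct sum of simple ideals, one per connected component of its Dynkin diagram, so g ≅ B_4 ⊕ C_5 (dimension 36 + 55 = 91).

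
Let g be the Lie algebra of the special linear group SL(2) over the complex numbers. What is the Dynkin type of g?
A1

This is sl(2), which has dimension 2^2 - 1 = 3 and rank 2 - 1 = 1 (a Cartan subalgebra is the diagonal traceless matrices). In the classification of classical Lie algebras, the special linear algebra sl(n+1) has type A_n; here n = 1, so the Dynkin diagram is a chain of 1 nodes with single edges (A_1). Hence the type is A_1.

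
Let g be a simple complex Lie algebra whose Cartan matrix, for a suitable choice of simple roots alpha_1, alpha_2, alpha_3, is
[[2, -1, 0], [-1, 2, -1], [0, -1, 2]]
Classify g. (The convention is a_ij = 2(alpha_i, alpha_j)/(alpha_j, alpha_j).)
The matrix has rank 3 with 2's on the diagonal. Reading the off-diagonal entries as Dynkin edges (a single edge where a_ij = a_ji = -1; a double or triple edge where a_ij * a_ji = 2 or 3), the diagram is a chain of 3 nodes with single edges (A_3). One simple-root ordering that puts it in standard form is (alpha_1, alpha_2, alpha_3). So the algebra is type A_3, i.e. sl(4).

type A_3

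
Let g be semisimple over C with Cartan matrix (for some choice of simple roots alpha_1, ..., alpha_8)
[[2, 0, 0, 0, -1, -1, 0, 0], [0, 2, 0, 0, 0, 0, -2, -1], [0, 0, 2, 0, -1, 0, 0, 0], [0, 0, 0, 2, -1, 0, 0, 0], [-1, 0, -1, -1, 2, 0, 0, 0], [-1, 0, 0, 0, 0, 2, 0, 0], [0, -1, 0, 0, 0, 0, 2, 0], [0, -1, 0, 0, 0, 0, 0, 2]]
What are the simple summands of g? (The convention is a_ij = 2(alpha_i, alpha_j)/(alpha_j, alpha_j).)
type B_3 ⊕ type D_5

The diagram associated to this matrix has two connected components: the simple roots {alpha_2, alpha_7, alpha_8} form a chain of 3 nodes with a double edge at one end; the terminal node there is the unique short simple root (B_3), and {alpha_1, alpha_3, alpha_4, alpha_5, alpha_6} form a chain of 3 nodes with a fork of two nodes at one end (D_5). A semisimple Lie algebra decomposes uniquely as the direct sum of simple ideals, one per connected component of its Dynkin diagram, so g ≅ B_3 ⊕ D_5 (dimension 21 + 45 = 66).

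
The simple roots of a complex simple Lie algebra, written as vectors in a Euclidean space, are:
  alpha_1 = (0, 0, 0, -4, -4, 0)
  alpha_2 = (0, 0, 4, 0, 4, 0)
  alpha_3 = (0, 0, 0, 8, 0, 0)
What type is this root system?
C_3

Compute the Cartan integers a_ij = 2(alpha_i, alpha_j)/(alpha_j, alpha_j); the resulting 3x3 Cartan matrix is
[[2, -1, -1], [-1, 2, 0], [-2, 0, 2]].
The roots have two lengths (squared-length ratio 2:1); the short ones are alpha_{1,2}. The associated Dynkin diagram is a chain of 3 nodes with a double edge at one end; the terminal node there is the unique long simple root (C_3), so the type is C_3 (the algebra sp(6)).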